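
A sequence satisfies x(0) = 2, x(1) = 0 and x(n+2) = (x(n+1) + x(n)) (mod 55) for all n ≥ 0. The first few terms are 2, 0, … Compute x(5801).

x(0) = 2; x(1) = 0; x(2) = 2; x(3) = 2; x(4) = 4; x(5) = 6; x(6) = 10; x(7) = 16; x(8) = 26; x(9) = 42; x(10) = 13; x(11) = 0; x(12) = 13; x(13) = 13; x(14) = 26; x(15) = 39; x(16) = 10; x(17) = 49; x(18) = 4; x(19) = 53; x(20) = 2; x(21) = 0.
The sequence repeats with period 20.
So x(5801) = x(0 + ((5801-0) mod 20)) = x(1) = 0.

0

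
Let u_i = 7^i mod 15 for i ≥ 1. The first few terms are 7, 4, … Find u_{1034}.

Computing terms: u_1 = 7; u_2 = 4; u_3 = 13; u_4 = 1; u_5 = 7.
The sequence repeats with period 4.
(1034 - 1) mod 4 = 1, so u_{1034} = u_2 = 4.

4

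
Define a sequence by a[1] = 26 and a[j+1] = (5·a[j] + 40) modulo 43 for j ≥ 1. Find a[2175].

13

We have a[1] = 26, a[2] = 41, a[3] = 30, a[4] = 18, a[5] = 1, a[6] = 2, a[7] = 7, a[8] = 32, a[9] = 28, a[10] = 8, a[11] = 37, a[12] = 10, a[13] = 4, a[14] = 17, a[15] = 39, a[16] = 20, a[17] = 11, a[18] = 9, a[19] = 42, a[20] = 35, a[21] = 0, a[22] = 40, a[23] = 25, a[24] = 36, a[25] = 5, a[26] = 22, a[27] = 21, a[28] = 16, a[29] = 34, a[30] = 38, a[31] = 15, a[32] = 29, a[33] = 13, a[34] = 19, a[35] = 6, a[36] = 27, a[37] = 3, a[38] = 12, a[39] = 14, a[40] = 24, a[41] = 31, a[42] = 23, a[43] = 26.
The sequence repeats with period 42.
So a[2175] = a[1 + ((2175-1) mod 42)] = a[33] = 13.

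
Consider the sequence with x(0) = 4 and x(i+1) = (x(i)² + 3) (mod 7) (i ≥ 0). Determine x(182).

0

We have x(0) = 4,  x(1) = 5,  x(2) = 0,  x(3) = 3,  x(4) = 5.
Since x(4) = x(1) = 5, the sequence is eventually periodic: after a pre-period of length 1 it cycles with period 3.
For i ≥ 1, x(i) depends only on (i - 1) mod 3. (182 - 1) mod 3 = 1, so x(182) = x(2) = 0.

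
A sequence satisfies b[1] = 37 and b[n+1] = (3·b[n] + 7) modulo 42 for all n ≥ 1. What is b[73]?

We have b[1] = 37, b[2] = 34, b[3] = 25, b[4] = 40, b[5] = 1, b[6] = 10, b[7] = 37.
The sequence repeats with period 6.
(73 - 1) mod 6 = 0, so b[73] = b[1] = 37.

37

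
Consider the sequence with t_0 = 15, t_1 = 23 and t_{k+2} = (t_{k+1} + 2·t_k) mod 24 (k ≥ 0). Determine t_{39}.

t_0 = 15,  t_1 = 23,  t_2 = 5,  t_3 = 3,  t_4 = 13,  t_5 = 19,  t_6 = 21,  t_7 = 11,  t_8 = 5,  t_9 = 3.
Since (t_8, t_9) = (t_2, t_3) = (5, 3) (two consecutive terms determine the rest), the sequence is eventually periodic: after a pre-period of length 2 it cycles with period 6.
For k ≥ 2, t_k depends only on (k - 2) mod 6. (39 - 2) mod 6 = 1, so t_{39} = t_3 = 3.

3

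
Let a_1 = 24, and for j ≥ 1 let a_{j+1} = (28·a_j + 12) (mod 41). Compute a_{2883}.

We have a_1 = 24,  a_2 = 28,  a_3 = 17,  a_4 = 37,  a_5 = 23,  a_6 = 0,  a_7 = 12,  a_8 = 20,  a_9 = 39,  a_{10} = 38,  a_{11} = 10,  a_{12} = 5,  a_{13} = 29,  a_{14} = 4,  a_{15} = 1,  a_{16} = 40,  a_{17} = 25,  a_{18} = 15,  a_{19} = 22,  a_{20} = 13,  a_{21} = 7,  a_{22} = 3,  a_{23} = 14,  a_{24} = 35,  a_{25} = 8,  a_{26} = 31,  a_{27} = 19,  a_{28} = 11,  a_{29} = 33,  a_{30} = 34,  a_{31} = 21,  a_{32} = 26,  a_{33} = 2,  a_{34} = 27,  a_{35} = 30,  a_{36} = 32,  a_{37} = 6,  a_{38} = 16,  a_{39} = 9,  a_{40} = 18,  a_{41} = 24.
The sequence repeats with period 40.
(2883 - 1) mod 40 = 2, so a_{2883} = a_3 = 17.

17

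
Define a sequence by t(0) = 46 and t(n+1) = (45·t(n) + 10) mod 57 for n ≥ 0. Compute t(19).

We have t(0) = 46,  t(1) = 28,  t(2) = 16,  t(3) = 46.
Since t(3) = t(0) = 46, the sequence is periodic with period 3.
So t(19) = t(0 + ((19-0) mod 3)) = t(1) = 28.

28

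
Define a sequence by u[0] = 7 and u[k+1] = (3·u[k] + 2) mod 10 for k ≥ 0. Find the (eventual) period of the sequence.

4

Computing terms: u[0] = 7,  u[1] = 3,  u[2] = 1,  u[3] = 5,  u[4] = 7.
The sequence repeats with period 4.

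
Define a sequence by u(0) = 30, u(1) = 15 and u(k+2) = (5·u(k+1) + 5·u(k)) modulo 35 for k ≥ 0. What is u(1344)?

u(0) = 30, u(1) = 15, u(2) = 15, u(3) = 10, u(4) = 20, u(5) = 10, u(6) = 10, u(7) = 30, u(8) = 25, u(9) = 30, u(10) = 30, u(11) = 20, u(12) = 5, u(13) = 20, u(14) = 20, u(15) = 25, u(16) = 15, u(17) = 25, u(18) = 25, u(19) = 5, u(20) = 10, u(21) = 5, u(22) = 5, u(23) = 15, u(24) = 30, u(25) = 15.
The sequence repeats with period 24.
(1344 - 0) mod 24 = 0, so u(1344) = u(0) = 30.

30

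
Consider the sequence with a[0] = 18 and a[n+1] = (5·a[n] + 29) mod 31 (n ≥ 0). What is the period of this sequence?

Listing terms: a[0] = 18; a[1] = 26; a[2] = 4; a[3] = 18.
The sequence repeats with period 3.

3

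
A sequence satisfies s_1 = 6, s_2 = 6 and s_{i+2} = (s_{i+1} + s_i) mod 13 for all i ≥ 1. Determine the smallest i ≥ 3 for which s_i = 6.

Listing terms: s_1 = 6; s_2 = 6; s_3 = 12; s_4 = 5; s_5 = 4; s_6 = 9; s_7 = 0; s_8 = 9; s_9 = 9; s_{10} = 5; s_{11} = 1; s_{12} = 6; s_{13} = 7; s_{14} = 0; s_{15} = 7; s_{16} = 7; s_{17} = 1; s_{18} = 8; s_{19} = 9; s_{20} = 4; s_{21} = 0; s_{22} = 4; s_{23} = 4; s_{24} = 8; s_{25} = 12; s_{26} = 7; s_{27} = 6; s_{28} = 0; s_{29} = 6; s_{30} = 6.
Since (s_{29}, s_{30}) = (s_1, s_2) = (6, 6) (two consecutive terms determine the rest), the sequence is periodic with period 28.
The value 6 first appears (with i ≥ 3) at s_{12}.

12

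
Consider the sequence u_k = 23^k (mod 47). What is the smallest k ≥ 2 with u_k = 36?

6

We have u_1 = 23, u_2 = 12, u_3 = 41, u_4 = 3, u_5 = 22, u_6 = 36, u_7 = 29, u_8 = 9, u_9 = 19, u_{10} = 14, u_{11} = 40, u_{12} = 27, u_{13} = 10, u_{14} = 42, u_{15} = 26, u_{16} = 34, u_{17} = 30, u_{18} = 32, u_{19} = 31, u_{20} = 8, u_{21} = 43, u_{22} = 2, u_{23} = 46, u_{24} = 24, u_{25} = 35, u_{26} = 6, u_{27} = 44, u_{28} = 25, u_{29} = 11, u_{30} = 18, u_{31} = 38, u_{32} = 28, u_{33} = 33, u_{34} = 7, u_{35} = 20, u_{36} = 37, u_{37} = 5, u_{38} = 21, u_{39} = 13, u_{40} = 17, u_{41} = 15, u_{42} = 16, u_{43} = 39, u_{44} = 4, u_{45} = 45, u_{46} = 1, u_{47} = 23.
The sequence repeats with period 46.
The value 36 first appears (with k ≥ 2) at u_6.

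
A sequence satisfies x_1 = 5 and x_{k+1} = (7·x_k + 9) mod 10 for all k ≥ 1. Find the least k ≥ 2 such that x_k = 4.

x_1 = 5, x_2 = 4, x_3 = 7, x_4 = 8, x_5 = 5.
Since x_5 = x_1 = 5, the sequence is periodic with period 4.
The value 4 first appears (with k ≥ 2) at x_2.

2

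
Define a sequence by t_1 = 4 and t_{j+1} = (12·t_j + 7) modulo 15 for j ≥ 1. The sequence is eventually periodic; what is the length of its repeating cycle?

4

Computing terms: t_1 = 4,  t_2 = 10,  t_3 = 7,  t_4 = 1,  t_5 = 4.
The sequence repeats with period 4.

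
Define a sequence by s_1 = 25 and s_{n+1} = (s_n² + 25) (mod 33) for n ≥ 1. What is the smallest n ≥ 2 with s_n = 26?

Listing terms: s_1 = 25; s_2 = 23; s_3 = 26; s_4 = 8; s_5 = 23.
Since s_5 = s_2 = 23, the sequence is eventually periodic: after a pre-period of length 1 it cycles with period 3.
The value 26 first appears (with n ≥ 2) at s_3.

3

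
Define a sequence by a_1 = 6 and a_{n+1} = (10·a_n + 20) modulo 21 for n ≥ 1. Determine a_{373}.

6

Computing terms: a_1 = 6; a_2 = 17; a_3 = 1; a_4 = 9; a_5 = 5; a_6 = 7; a_7 = 6.
Since a_7 = a_1 = 6, the sequence is periodic with period 6.
(373 - 1) mod 6 = 0, so a_{373} = a_1 = 6.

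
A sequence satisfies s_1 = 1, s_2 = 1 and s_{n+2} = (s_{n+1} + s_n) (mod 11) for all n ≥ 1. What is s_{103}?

2

Computing terms: s_1 = 1, s_2 = 1, s_3 = 2, s_4 = 3, s_5 = 5, s_6 = 8, s_7 = 2, s_8 = 10, s_9 = 1, s_{10} = 0, s_{11} = 1, s_{12} = 1.
The sequence repeats with period 10.
So s_{103} = s_{1 + ((103-1) mod 10)} = s_3 = 2.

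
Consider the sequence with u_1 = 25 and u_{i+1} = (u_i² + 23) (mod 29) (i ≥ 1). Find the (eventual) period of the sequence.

u_1 = 25; u_2 = 10; u_3 = 7; u_4 = 14; u_5 = 16; u_6 = 18; u_7 = 28; u_8 = 24; u_9 = 19; u_{10} = 7.
Since u_{10} = u_3 = 7, the sequence is eventually periodic: after a pre-period of length 2 it cycles with period 7.

7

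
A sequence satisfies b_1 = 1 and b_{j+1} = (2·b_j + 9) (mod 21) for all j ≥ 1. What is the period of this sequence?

6

We have b_1 = 1, b_2 = 11, b_3 = 10, b_4 = 8, b_5 = 4, b_6 = 17, b_7 = 1.
Since b_7 = b_1 = 1, the sequence is periodic with period 6.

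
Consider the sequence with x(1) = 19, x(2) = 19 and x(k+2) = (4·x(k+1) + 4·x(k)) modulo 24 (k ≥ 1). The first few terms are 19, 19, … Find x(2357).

8

We have x(1) = 19, x(2) = 19, x(3) = 8, x(4) = 12, x(5) = 8, x(6) = 8, x(7) = 16, x(8) = 0, x(9) = 16, x(10) = 16, x(11) = 8, x(12) = 0, x(13) = 8, x(14) = 8.
Since (x(13), x(14)) = (x(5), x(6)) = (8, 8) (two consecutive terms determine the rest), the sequence is eventually periodic: after a pre-period of length 4 it cycles with period 8.
For k ≥ 5, x(k) depends only on (k - 5) mod 8. (2357 - 5) mod 8 = 0, so x(2357) = x(5) = 8.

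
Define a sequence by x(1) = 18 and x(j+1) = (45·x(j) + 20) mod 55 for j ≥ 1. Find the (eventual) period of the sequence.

11

Computing terms: x(1) = 18; x(2) = 5; x(3) = 25; x(4) = 45; x(5) = 10; x(6) = 30; x(7) = 50; x(8) = 15; x(9) = 35; x(10) = 0; x(11) = 20; x(12) = 40; x(13) = 5.
Since x(13) = x(2) = 5, the sequence is eventually periodic: after a pre-period of length 1 it cycles with period 11.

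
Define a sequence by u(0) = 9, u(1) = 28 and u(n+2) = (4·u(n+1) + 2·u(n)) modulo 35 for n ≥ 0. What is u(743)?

11

Listing terms: u(0) = 9,  u(1) = 28,  u(2) = 25,  u(3) = 16,  u(4) = 9,  u(5) = 33,  u(6) = 10,  u(7) = 1,  u(8) = 24,  u(9) = 28,  u(10) = 20,  u(11) = 31,  u(12) = 24,  u(13) = 18,  u(14) = 15,  u(15) = 26,  u(16) = 29,  u(17) = 28,  u(18) = 30,  u(19) = 1,  u(20) = 29,  u(21) = 13,  u(22) = 5,  u(23) = 11,  u(24) = 19,  u(25) = 28,  u(26) = 10,  u(27) = 26,  u(28) = 19,  u(29) = 23,  u(30) = 25,  u(31) = 6,  u(32) = 4,  u(33) = 28,  u(34) = 15,  u(35) = 11,  u(36) = 4,  u(37) = 3,  u(38) = 20,  u(39) = 16,  u(40) = 34,  u(41) = 28,  u(42) = 5,  u(43) = 6,  u(44) = 34,  u(45) = 8,  u(46) = 30,  u(47) = 31,  u(48) = 9,  u(49) = 28.
Since (u(48), u(49)) = (u(0), u(1)) = (9, 28) (two consecutive terms determine the rest), the sequence is periodic with period 48.
(743 - 0) mod 48 = 23, so u(743) = u(23) = 11.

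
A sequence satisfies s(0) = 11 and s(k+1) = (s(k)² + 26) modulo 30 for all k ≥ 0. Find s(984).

11

s(0) = 11; s(1) = 27; s(2) = 5; s(3) = 21; s(4) = 17; s(5) = 15; s(6) = 11.
Since s(6) = s(0) = 11, the sequence is periodic with period 6.
So s(984) = s(0 + ((984-0) mod 6)) = s(0) = 11.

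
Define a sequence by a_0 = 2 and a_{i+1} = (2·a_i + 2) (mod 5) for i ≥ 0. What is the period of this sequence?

4

a_0 = 2,  a_1 = 1,  a_2 = 4,  a_3 = 0,  a_4 = 2.
Since a_4 = a_0 = 2, the sequence is periodic with period 4.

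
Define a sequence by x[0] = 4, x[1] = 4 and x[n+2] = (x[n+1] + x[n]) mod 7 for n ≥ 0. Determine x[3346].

1

Listing terms: x[0] = 4, x[1] = 4, x[2] = 1, x[3] = 5, x[4] = 6, x[5] = 4, x[6] = 3, x[7] = 0, x[8] = 3, x[9] = 3, x[10] = 6, x[11] = 2, x[12] = 1, x[13] = 3, x[14] = 4, x[15] = 0, x[16] = 4, x[17] = 4.
Since (x[16], x[17]) = (x[0], x[1]) = (4, 4) (two consecutive terms determine the rest), the sequence is periodic with period 16.
(3346 - 0) mod 16 = 2, so x[3346] = x[2] = 1.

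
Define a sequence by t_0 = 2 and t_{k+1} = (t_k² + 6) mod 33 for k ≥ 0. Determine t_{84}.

28

t_0 = 2, t_1 = 10, t_2 = 7, t_3 = 22, t_4 = 28, t_5 = 31, t_6 = 10.
Since t_6 = t_1 = 10, the sequence is eventually periodic: after a pre-period of length 1 it cycles with period 5.
For k ≥ 1, t_k depends only on (k - 1) mod 5. (84 - 1) mod 5 = 3, so t_{84} = t_4 = 28.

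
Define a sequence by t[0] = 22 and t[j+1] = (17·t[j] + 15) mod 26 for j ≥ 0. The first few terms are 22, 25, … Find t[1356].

22

Listing terms: t[0] = 22,  t[1] = 25,  t[2] = 24,  t[3] = 7,  t[4] = 4,  t[5] = 5,  t[6] = 22.
The sequence repeats with period 6.
So t[1356] = t[0 + ((1356-0) mod 6)] = t[0] = 22.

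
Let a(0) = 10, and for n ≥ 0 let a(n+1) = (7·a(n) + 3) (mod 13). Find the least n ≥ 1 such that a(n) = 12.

9

a(0) = 10,  a(1) = 8,  a(2) = 7,  a(3) = 0,  a(4) = 3,  a(5) = 11,  a(6) = 2,  a(7) = 4,  a(8) = 5,  a(9) = 12,  a(10) = 9,  a(11) = 1,  a(12) = 10.
Since a(12) = a(0) = 10, the sequence is periodic with period 12.
The value 12 first appears (with n ≥ 1) at a(9).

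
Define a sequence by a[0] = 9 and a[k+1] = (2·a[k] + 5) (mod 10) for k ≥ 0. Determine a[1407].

7

We have a[0] = 9, a[1] = 3, a[2] = 1, a[3] = 7, a[4] = 9.
The sequence repeats with period 4.
So a[1407] = a[0 + ((1407-0) mod 4)] = a[3] = 7.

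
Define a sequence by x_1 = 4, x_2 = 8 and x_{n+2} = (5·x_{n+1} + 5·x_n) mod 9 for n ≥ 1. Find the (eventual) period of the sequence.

9

x_1 = 4; x_2 = 8; x_3 = 6; x_4 = 7; x_5 = 2; x_6 = 0; x_7 = 1; x_8 = 5; x_9 = 3; x_{10} = 4; x_{11} = 8.
The sequence repeats with period 9.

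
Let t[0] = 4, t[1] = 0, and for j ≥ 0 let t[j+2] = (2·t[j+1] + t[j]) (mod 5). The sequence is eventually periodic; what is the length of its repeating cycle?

12

Listing terms: t[0] = 4, t[1] = 0, t[2] = 4, t[3] = 3, t[4] = 0, t[5] = 3, t[6] = 1, t[7] = 0, t[8] = 1, t[9] = 2, t[10] = 0, t[11] = 2, t[12] = 4, t[13] = 0.
Since (t[12], t[13]) = (t[0], t[1]) = (4, 0) (two consecutive terms determine the rest), the sequence is periodic with period 12.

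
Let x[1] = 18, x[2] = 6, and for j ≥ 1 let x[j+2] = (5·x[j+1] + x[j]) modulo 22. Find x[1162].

8

x[1] = 18; x[2] = 6; x[3] = 4; x[4] = 4; x[5] = 2; x[6] = 14; x[7] = 6; x[8] = 0; x[9] = 6; x[10] = 8; x[11] = 2; x[12] = 18; x[13] = 4; x[14] = 16; x[15] = 18; x[16] = 18; x[17] = 20; x[18] = 8; x[19] = 16; x[20] = 0; x[21] = 16; x[22] = 14; x[23] = 20; x[24] = 4; x[25] = 18; x[26] = 6.
Since (x[25], x[26]) = (x[1], x[2]) = (18, 6) (two consecutive terms determine the rest), the sequence is periodic with period 24.
So x[1162] = x[1 + ((1162-1) mod 24)] = x[10] = 8.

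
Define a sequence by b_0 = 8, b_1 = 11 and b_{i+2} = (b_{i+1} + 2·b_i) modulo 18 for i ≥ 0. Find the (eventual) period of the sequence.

18

Listing terms: b_0 = 8, b_1 = 11, b_2 = 9, b_3 = 13, b_4 = 13, b_5 = 3, b_6 = 11, b_7 = 17, b_8 = 3, b_9 = 1, b_{10} = 7, b_{11} = 9, b_{12} = 5, b_{13} = 5, b_{14} = 15, b_{15} = 7, b_{16} = 1, b_{17} = 15, b_{18} = 17, b_{19} = 11, b_{20} = 9.
Since (b_{19}, b_{20}) = (b_1, b_2) = (11, 9) (two consecutive terms determine the rest), the sequence is eventually periodic: after a pre-period of length 1 it cycles with period 18.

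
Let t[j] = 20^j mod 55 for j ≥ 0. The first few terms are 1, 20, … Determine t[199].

Computing terms: t[0] = 1,  t[1] = 20,  t[2] = 15,  t[3] = 25,  t[4] = 5,  t[5] = 45,  t[6] = 20.
Since t[6] = t[1] = 20, the sequence is eventually periodic: after a pre-period of length 1 it cycles with period 5.
For j ≥ 1, t[j] depends only on (j - 1) mod 5. (199 - 1) mod 5 = 3, so t[199] = t[4] = 5.

5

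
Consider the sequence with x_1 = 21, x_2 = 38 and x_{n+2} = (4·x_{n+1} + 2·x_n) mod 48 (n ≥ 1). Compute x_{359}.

Listing terms: x_1 = 21, x_2 = 38, x_3 = 2, x_4 = 36, x_5 = 4, x_6 = 40, x_7 = 24, x_8 = 32, x_9 = 32, x_{10} = 0, x_{11} = 16, x_{12} = 16, x_{13} = 0, x_{14} = 32, x_{15} = 32.
Since (x_{14}, x_{15}) = (x_8, x_9) = (32, 32) (two consecutive terms determine the rest), the sequence is eventually periodic: after a pre-period of length 7 it cycles with period 6.
For n ≥ 8, x_n depends only on (n - 8) mod 6. (359 - 8) mod 6 = 3, so x_{359} = x_{11} = 16.

16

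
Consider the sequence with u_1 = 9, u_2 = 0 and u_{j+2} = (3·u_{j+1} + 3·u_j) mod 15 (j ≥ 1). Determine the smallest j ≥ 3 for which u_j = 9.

u_1 = 9; u_2 = 0; u_3 = 12; u_4 = 6; u_5 = 9; u_6 = 0.
The sequence repeats with period 4.
The value 9 next appears (with j ≥ 3) at u_5.

5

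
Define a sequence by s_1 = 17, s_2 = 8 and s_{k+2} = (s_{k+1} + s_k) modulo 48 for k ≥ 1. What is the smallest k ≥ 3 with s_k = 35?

Listing terms: s_1 = 17, s_2 = 8, s_3 = 25, s_4 = 33, s_5 = 10, s_6 = 43, s_7 = 5, s_8 = 0, s_9 = 5, s_{10} = 5, s_{11} = 10, s_{12} = 15, s_{13} = 25, s_{14} = 40, s_{15} = 17, s_{16} = 9, s_{17} = 26, s_{18} = 35, s_{19} = 13, s_{20} = 0, s_{21} = 13, s_{22} = 13, s_{23} = 26, s_{24} = 39, s_{25} = 17, s_{26} = 8.
The sequence repeats with period 24.
The value 35 first appears (with k ≥ 3) at s_{18}.

18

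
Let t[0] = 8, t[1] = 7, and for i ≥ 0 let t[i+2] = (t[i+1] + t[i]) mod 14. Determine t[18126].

We have t[0] = 8; t[1] = 7; t[2] = 1; t[3] = 8; t[4] = 9; t[5] = 3; t[6] = 12; t[7] = 1; t[8] = 13; t[9] = 0; t[10] = 13; t[11] = 13; t[12] = 12; t[13] = 11; t[14] = 9; t[15] = 6; t[16] = 1; t[17] = 7; t[18] = 8; t[19] = 1; t[20] = 9; t[21] = 10; t[22] = 5; t[23] = 1; t[24] = 6; t[25] = 7; t[26] = 13; t[27] = 6; t[28] = 5; t[29] = 11; t[30] = 2; t[31] = 13; t[32] = 1; t[33] = 0; t[34] = 1; t[35] = 1; t[36] = 2; t[37] = 3; t[38] = 5; t[39] = 8; t[40] = 13; t[41] = 7; t[42] = 6; t[43] = 13; t[44] = 5; t[45] = 4; t[46] = 9; t[47] = 13; t[48] = 8; t[49] = 7.
The sequence repeats with period 48.
So t[18126] = t[0 + ((18126-0) mod 48)] = t[30] = 2.

2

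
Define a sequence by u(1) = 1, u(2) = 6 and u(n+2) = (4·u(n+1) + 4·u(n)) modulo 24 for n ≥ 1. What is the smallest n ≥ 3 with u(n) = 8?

5

u(1) = 1, u(2) = 6, u(3) = 4, u(4) = 16, u(5) = 8, u(6) = 0, u(7) = 8, u(8) = 8, u(9) = 16, u(10) = 0, u(11) = 16, u(12) = 16, u(13) = 8.
Since (u(12), u(13)) = (u(4), u(5)) = (16, 8) (two consecutive terms determine the rest), the sequence is eventually periodic: after a pre-period of length 3 it cycles with period 8.
The value 8 first appears (with n ≥ 3) at u(5).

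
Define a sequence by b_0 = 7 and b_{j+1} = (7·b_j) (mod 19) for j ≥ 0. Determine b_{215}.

Listing terms: b_0 = 7, b_1 = 11, b_2 = 1, b_3 = 7.
Since b_3 = b_0 = 7, the sequence is periodic with period 3.
(215 - 0) mod 3 = 2, so b_{215} = b_2 = 1.

1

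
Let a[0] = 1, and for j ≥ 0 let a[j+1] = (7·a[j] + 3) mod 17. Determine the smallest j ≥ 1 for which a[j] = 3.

Computing terms: a[0] = 1, a[1] = 10, a[2] = 5, a[3] = 4, a[4] = 14, a[5] = 16, a[6] = 13, a[7] = 9, a[8] = 15, a[9] = 6, a[10] = 11, a[11] = 12, a[12] = 2, a[13] = 0, a[14] = 3, a[15] = 7, a[16] = 1.
Since a[16] = a[0] = 1, the sequence is periodic with period 16.
The value 3 first appears (with j ≥ 1) at a[14].

14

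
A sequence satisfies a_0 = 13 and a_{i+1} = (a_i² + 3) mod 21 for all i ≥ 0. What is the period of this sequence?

a_0 = 13; a_1 = 4; a_2 = 19; a_3 = 7; a_4 = 10; a_5 = 19.
Since a_5 = a_2 = 19, the sequence is eventually periodic: after a pre-period of length 2 it cycles with period 3.

3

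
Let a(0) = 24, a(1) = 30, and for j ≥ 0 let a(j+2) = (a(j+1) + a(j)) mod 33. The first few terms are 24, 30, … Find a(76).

Computing terms: a(0) = 24; a(1) = 30; a(2) = 21; a(3) = 18; a(4) = 6; a(5) = 24; a(6) = 30.
The sequence repeats with period 5.
So a(76) = a(0 + ((76-0) mod 5)) = a(1) = 30.

30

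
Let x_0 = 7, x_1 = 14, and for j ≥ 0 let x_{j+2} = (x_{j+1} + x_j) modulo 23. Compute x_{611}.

Listing terms: x_0 = 7, x_1 = 14, x_2 = 21, x_3 = 12, x_4 = 10, x_5 = 22, x_6 = 9, x_7 = 8, x_8 = 17, x_9 = 2, x_{10} = 19, x_{11} = 21, x_{12} = 17, x_{13} = 15, x_{14} = 9, x_{15} = 1, x_{16} = 10, x_{17} = 11, x_{18} = 21, x_{19} = 9, x_{20} = 7, x_{21} = 16, x_{22} = 0, x_{23} = 16, x_{24} = 16, x_{25} = 9, x_{26} = 2, x_{27} = 11, x_{28} = 13, x_{29} = 1, x_{30} = 14, x_{31} = 15, x_{32} = 6, x_{33} = 21, x_{34} = 4, x_{35} = 2, x_{36} = 6, x_{37} = 8, x_{38} = 14, x_{39} = 22, x_{40} = 13, x_{41} = 12, x_{42} = 2, x_{43} = 14, x_{44} = 16, x_{45} = 7, x_{46} = 0, x_{47} = 7, x_{48} = 7, x_{49} = 14.
Since (x_{48}, x_{49}) = (x_0, x_1) = (7, 14) (two consecutive terms determine the rest), the sequence is periodic with period 48.
So x_{611} = x_{0 + ((611-0) mod 48)} = x_{35} = 2.

2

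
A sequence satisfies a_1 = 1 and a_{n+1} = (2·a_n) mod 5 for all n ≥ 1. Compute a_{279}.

a_1 = 1; a_2 = 2; a_3 = 4; a_4 = 3; a_5 = 1.
Since a_5 = a_1 = 1, the sequence is periodic with period 4.
So a_{279} = a_{1 + ((279-1) mod 4)} = a_3 = 4.

4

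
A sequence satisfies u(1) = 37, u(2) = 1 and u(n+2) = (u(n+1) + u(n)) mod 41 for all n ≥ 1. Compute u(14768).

22

Computing terms: u(1) = 37; u(2) = 1; u(3) = 38; u(4) = 39; u(5) = 36; u(6) = 34; u(7) = 29; u(8) = 22; u(9) = 10; u(10) = 32; u(11) = 1; u(12) = 33; u(13) = 34; u(14) = 26; u(15) = 19; u(16) = 4; u(17) = 23; u(18) = 27; u(19) = 9; u(20) = 36; u(21) = 4; u(22) = 40; u(23) = 3; u(24) = 2; u(25) = 5; u(26) = 7; u(27) = 12; u(28) = 19; u(29) = 31; u(30) = 9; u(31) = 40; u(32) = 8; u(33) = 7; u(34) = 15; u(35) = 22; u(36) = 37; u(37) = 18; u(38) = 14; u(39) = 32; u(40) = 5; u(41) = 37; u(42) = 1.
The sequence repeats with period 40.
So u(14768) = u(1 + ((14768-1) mod 40)) = u(8) = 22.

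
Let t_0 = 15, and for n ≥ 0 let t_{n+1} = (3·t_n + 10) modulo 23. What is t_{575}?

6

We have t_0 = 15; t_1 = 9; t_2 = 14; t_3 = 6; t_4 = 5; t_5 = 2; t_6 = 16; t_7 = 12; t_8 = 0; t_9 = 10; t_{10} = 17; t_{11} = 15.
The sequence repeats with period 11.
So t_{575} = t_{0 + ((575-0) mod 11)} = t_3 = 6.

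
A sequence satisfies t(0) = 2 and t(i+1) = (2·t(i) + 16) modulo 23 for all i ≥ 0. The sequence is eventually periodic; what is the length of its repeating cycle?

Listing terms: t(0) = 2,  t(1) = 20,  t(2) = 10,  t(3) = 13,  t(4) = 19,  t(5) = 8,  t(6) = 9,  t(7) = 11,  t(8) = 15,  t(9) = 0,  t(10) = 16,  t(11) = 2.
Since t(11) = t(0) = 2, the sequence is periodic with period 11.

11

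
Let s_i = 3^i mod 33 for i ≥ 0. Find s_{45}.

12

We have s_0 = 1, s_1 = 3, s_2 = 9, s_3 = 27, s_4 = 15, s_5 = 12, s_6 = 3.
Since s_6 = s_1 = 3, the sequence is eventually periodic: after a pre-period of length 1 it cycles with period 5.
For i ≥ 1, s_i depends only on (i - 1) mod 5. (45 - 1) mod 5 = 4, so s_{45} = s_5 = 12.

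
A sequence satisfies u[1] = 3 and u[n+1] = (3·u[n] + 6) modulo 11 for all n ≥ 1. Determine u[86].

3

We have u[1] = 3; u[2] = 4; u[3] = 7; u[4] = 5; u[5] = 10; u[6] = 3.
Since u[6] = u[1] = 3, the sequence is periodic with period 5.
So u[86] = u[1 + ((86-1) mod 5)] = u[1] = 3.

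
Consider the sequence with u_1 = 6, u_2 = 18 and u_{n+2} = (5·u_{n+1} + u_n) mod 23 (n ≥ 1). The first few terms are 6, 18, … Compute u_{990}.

Computing terms: u_1 = 6; u_2 = 18; u_3 = 4; u_4 = 15; u_5 = 10; u_6 = 19; u_7 = 13; u_8 = 15; u_9 = 19; u_{10} = 18; u_{11} = 17; u_{12} = 11; u_{13} = 3; u_{14} = 3; u_{15} = 18; u_{16} = 1; u_{17} = 0; u_{18} = 1; u_{19} = 5; u_{20} = 3; u_{21} = 20; u_{22} = 11; u_{23} = 6; u_{24} = 18.
The sequence repeats with period 22.
So u_{990} = u_{1 + ((990-1) mod 22)} = u_{22} = 11.

11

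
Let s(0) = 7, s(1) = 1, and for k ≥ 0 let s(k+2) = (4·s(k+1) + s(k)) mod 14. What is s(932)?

Computing terms: s(0) = 7,  s(1) = 1,  s(2) = 11,  s(3) = 3,  s(4) = 9,  s(5) = 11,  s(6) = 11,  s(7) = 13,  s(8) = 7,  s(9) = 13,  s(10) = 3,  s(11) = 11,  s(12) = 5,  s(13) = 3,  s(14) = 3,  s(15) = 1,  s(16) = 7,  s(17) = 1.
Since (s(16), s(17)) = (s(0), s(1)) = (7, 1) (two consecutive terms determine the rest), the sequence is periodic with period 16.
(932 - 0) mod 16 = 4, so s(932) = s(4) = 9.

9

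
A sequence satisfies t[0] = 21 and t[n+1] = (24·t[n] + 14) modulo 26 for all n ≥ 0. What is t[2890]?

12

t[0] = 21,  t[1] = 24,  t[2] = 18,  t[3] = 4,  t[4] = 6,  t[5] = 2,  t[6] = 10,  t[7] = 20,  t[8] = 0,  t[9] = 14,  t[10] = 12,  t[11] = 16,  t[12] = 8,  t[13] = 24.
Since t[13] = t[1] = 24, the sequence is eventually periodic: after a pre-period of length 1 it cycles with period 12.
For n ≥ 1, t[n] depends only on (n - 1) mod 12. (2890 - 1) mod 12 = 9, so t[2890] = t[10] = 12.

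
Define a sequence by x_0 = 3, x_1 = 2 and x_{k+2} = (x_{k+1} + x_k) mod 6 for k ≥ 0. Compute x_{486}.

We have x_0 = 3, x_1 = 2, x_2 = 5, x_3 = 1, x_4 = 0, x_5 = 1, x_6 = 1, x_7 = 2, x_8 = 3, x_9 = 5, x_{10} = 2, x_{11} = 1, x_{12} = 3, x_{13} = 4, x_{14} = 1, x_{15} = 5, x_{16} = 0, x_{17} = 5, x_{18} = 5, x_{19} = 4, x_{20} = 3, x_{21} = 1, x_{22} = 4, x_{23} = 5, x_{24} = 3, x_{25} = 2.
The sequence repeats with period 24.
(486 - 0) mod 24 = 6, so x_{486} = x_6 = 1.

1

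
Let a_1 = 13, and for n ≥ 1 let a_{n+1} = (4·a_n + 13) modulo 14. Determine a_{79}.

We have a_1 = 13; a_2 = 9; a_3 = 7; a_4 = 13.
Since a_4 = a_1 = 13, the sequence is periodic with period 3.
So a_{79} = a_{1 + ((79-1) mod 3)} = a_1 = 13.

13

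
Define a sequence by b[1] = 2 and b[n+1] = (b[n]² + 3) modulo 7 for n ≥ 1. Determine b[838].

b[1] = 2; b[2] = 0; b[3] = 3; b[4] = 5; b[5] = 0.
Since b[5] = b[2] = 0, the sequence is eventually periodic: after a pre-period of length 1 it cycles with period 3.
For n ≥ 2, b[n] depends only on (n - 2) mod 3. (838 - 2) mod 3 = 2, so b[838] = b[4] = 5.

5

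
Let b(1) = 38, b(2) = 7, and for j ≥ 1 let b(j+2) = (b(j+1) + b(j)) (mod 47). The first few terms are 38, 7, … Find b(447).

Listing terms: b(1) = 38,  b(2) = 7,  b(3) = 45,  b(4) = 5,  b(5) = 3,  b(6) = 8,  b(7) = 11,  b(8) = 19,  b(9) = 30,  b(10) = 2,  b(11) = 32,  b(12) = 34,  b(13) = 19,  b(14) = 6,  b(15) = 25,  b(16) = 31,  b(17) = 9,  b(18) = 40,  b(19) = 2,  b(20) = 42,  b(21) = 44,  b(22) = 39,  b(23) = 36,  b(24) = 28,  b(25) = 17,  b(26) = 45,  b(27) = 15,  b(28) = 13,  b(29) = 28,  b(30) = 41,  b(31) = 22,  b(32) = 16,  b(33) = 38,  b(34) = 7.
Since (b(33), b(34)) = (b(1), b(2)) = (38, 7) (two consecutive terms determine the rest), the sequence is periodic with period 32.
So b(447) = b(1 + ((447-1) mod 32)) = b(31) = 22.

22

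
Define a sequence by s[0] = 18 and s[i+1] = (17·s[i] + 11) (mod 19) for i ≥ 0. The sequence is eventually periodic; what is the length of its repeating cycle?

9

Computing terms: s[0] = 18; s[1] = 13; s[2] = 4; s[3] = 3; s[4] = 5; s[5] = 1; s[6] = 9; s[7] = 12; s[8] = 6; s[9] = 18.
The sequence repeats with period 9.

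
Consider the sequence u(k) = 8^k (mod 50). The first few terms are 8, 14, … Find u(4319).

22

u(1) = 8; u(2) = 14; u(3) = 12; u(4) = 46; u(5) = 18; u(6) = 44; u(7) = 2; u(8) = 16; u(9) = 28; u(10) = 24; u(11) = 42; u(12) = 36; u(13) = 38; u(14) = 4; u(15) = 32; u(16) = 6; u(17) = 48; u(18) = 34; u(19) = 22; u(20) = 26; u(21) = 8.
The sequence repeats with period 20.
(4319 - 1) mod 20 = 18, so u(4319) = u(19) = 22.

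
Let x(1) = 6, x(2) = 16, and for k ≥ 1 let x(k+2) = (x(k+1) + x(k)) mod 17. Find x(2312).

1

We have x(1) = 6; x(2) = 16; x(3) = 5; x(4) = 4; x(5) = 9; x(6) = 13; x(7) = 5; x(8) = 1; x(9) = 6; x(10) = 7; x(11) = 13; x(12) = 3; x(13) = 16; x(14) = 2; x(15) = 1; x(16) = 3; x(17) = 4; x(18) = 7; x(19) = 11; x(20) = 1; x(21) = 12; x(22) = 13; x(23) = 8; x(24) = 4; x(25) = 12; x(26) = 16; x(27) = 11; x(28) = 10; x(29) = 4; x(30) = 14; x(31) = 1; x(32) = 15; x(33) = 16; x(34) = 14; x(35) = 13; x(36) = 10; x(37) = 6; x(38) = 16.
The sequence repeats with period 36.
(2312 - 1) mod 36 = 7, so x(2312) = x(8) = 1.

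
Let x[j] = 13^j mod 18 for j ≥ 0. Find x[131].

7

We have x[0] = 1, x[1] = 13, x[2] = 7, x[3] = 1.
Since x[3] = x[0] = 1, the sequence is periodic with period 3.
So x[131] = x[0 + ((131-0) mod 3)] = x[2] = 7.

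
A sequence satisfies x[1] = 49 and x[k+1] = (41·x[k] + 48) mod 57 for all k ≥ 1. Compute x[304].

35

Computing terms: x[1] = 49,  x[2] = 5,  x[3] = 25,  x[4] = 47,  x[5] = 37,  x[6] = 26,  x[7] = 31,  x[8] = 8,  x[9] = 34,  x[10] = 17,  x[11] = 4,  x[12] = 41,  x[13] = 19,  x[14] = 29,  x[15] = 40,  x[16] = 35,  x[17] = 1,  x[18] = 32,  x[19] = 49.
The sequence repeats with period 18.
So x[304] = x[1 + ((304-1) mod 18)] = x[16] = 35.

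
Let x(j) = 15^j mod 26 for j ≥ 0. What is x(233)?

x(0) = 1, x(1) = 15, x(2) = 17, x(3) = 21, x(4) = 3, x(5) = 19, x(6) = 25, x(7) = 11, x(8) = 9, x(9) = 5, x(10) = 23, x(11) = 7, x(12) = 1.
Since x(12) = x(0) = 1, the sequence is periodic with period 12.
(233 - 0) mod 12 = 5, so x(233) = x(5) = 19.

19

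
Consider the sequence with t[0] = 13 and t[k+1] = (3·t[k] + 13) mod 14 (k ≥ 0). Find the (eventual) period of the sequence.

6

We have t[0] = 13, t[1] = 10, t[2] = 1, t[3] = 2, t[4] = 5, t[5] = 0, t[6] = 13.
The sequence repeats with period 6.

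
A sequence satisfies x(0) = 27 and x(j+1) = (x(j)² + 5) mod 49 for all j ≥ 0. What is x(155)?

We have x(0) = 27, x(1) = 48, x(2) = 6, x(3) = 41, x(4) = 20, x(5) = 13, x(6) = 27.
The sequence repeats with period 6.
So x(155) = x(0 + ((155-0) mod 6)) = x(5) = 13.

13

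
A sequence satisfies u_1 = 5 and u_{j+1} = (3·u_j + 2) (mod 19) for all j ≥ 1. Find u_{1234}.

Listing terms: u_1 = 5,  u_2 = 17,  u_3 = 15,  u_4 = 9,  u_5 = 10,  u_6 = 13,  u_7 = 3,  u_8 = 11,  u_9 = 16,  u_{10} = 12,  u_{11} = 0,  u_{12} = 2,  u_{13} = 8,  u_{14} = 7,  u_{15} = 4,  u_{16} = 14,  u_{17} = 6,  u_{18} = 1,  u_{19} = 5.
Since u_{19} = u_1 = 5, the sequence is periodic with period 18.
So u_{1234} = u_{1 + ((1234-1) mod 18)} = u_{10} = 12.

12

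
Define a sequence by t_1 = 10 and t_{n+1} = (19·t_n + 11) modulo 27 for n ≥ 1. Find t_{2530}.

Computing terms: t_1 = 10, t_2 = 12, t_3 = 23, t_4 = 16, t_5 = 18, t_6 = 2, t_7 = 22, t_8 = 24, t_9 = 8, t_{10} = 1, t_{11} = 3, t_{12} = 14, t_{13} = 7, t_{14} = 9, t_{15} = 20, t_{16} = 13, t_{17} = 15, t_{18} = 26, t_{19} = 19, t_{20} = 21, t_{21} = 5, t_{22} = 25, t_{23} = 0, t_{24} = 11, t_{25} = 4, t_{26} = 6, t_{27} = 17, t_{28} = 10.
The sequence repeats with period 27.
(2530 - 1) mod 27 = 18, so t_{2530} = t_{19} = 19.

19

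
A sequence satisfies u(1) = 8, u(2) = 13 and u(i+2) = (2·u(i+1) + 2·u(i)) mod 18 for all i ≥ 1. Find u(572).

Computing terms: u(1) = 8, u(2) = 13, u(3) = 6, u(4) = 2, u(5) = 16, u(6) = 0, u(7) = 14, u(8) = 10, u(9) = 12, u(10) = 8, u(11) = 4, u(12) = 6, u(13) = 2.
Since (u(12), u(13)) = (u(3), u(4)) = (6, 2) (two consecutive terms determine the rest), the sequence is eventually periodic: after a pre-period of length 2 it cycles with period 9.
For i ≥ 3, u(i) depends only on (i - 3) mod 9. (572 - 3) mod 9 = 2, so u(572) = u(5) = 16.

16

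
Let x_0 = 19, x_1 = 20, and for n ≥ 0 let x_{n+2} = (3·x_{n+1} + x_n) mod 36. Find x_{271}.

20

We have x_0 = 19, x_1 = 20, x_2 = 7, x_3 = 5, x_4 = 22, x_5 = 35, x_6 = 19, x_7 = 20.
Since (x_6, x_7) = (x_0, x_1) = (19, 20) (two consecutive terms determine the rest), the sequence is periodic with period 6.
(271 - 0) mod 6 = 1, so x_{271} = x_1 = 20.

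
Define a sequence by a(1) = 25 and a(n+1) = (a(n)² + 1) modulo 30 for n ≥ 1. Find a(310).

We have a(1) = 25; a(2) = 26; a(3) = 17; a(4) = 20; a(5) = 11; a(6) = 2; a(7) = 5; a(8) = 26.
Since a(8) = a(2) = 26, the sequence is eventually periodic: after a pre-period of length 1 it cycles with period 6.
For n ≥ 2, a(n) depends only on (n - 2) mod 6. (310 - 2) mod 6 = 2, so a(310) = a(4) = 20.

20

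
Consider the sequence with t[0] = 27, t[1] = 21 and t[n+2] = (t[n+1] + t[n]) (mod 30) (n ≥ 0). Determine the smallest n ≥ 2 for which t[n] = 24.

We have t[0] = 27,  t[1] = 21,  t[2] = 18,  t[3] = 9,  t[4] = 27,  t[5] = 6,  t[6] = 3,  t[7] = 9,  t[8] = 12,  t[9] = 21,  t[10] = 3,  t[11] = 24,  t[12] = 27,  t[13] = 21.
Since (t[12], t[13]) = (t[0], t[1]) = (27, 21) (two consecutive terms determine the rest), the sequence is periodic with period 12.
The value 24 first appears (with n ≥ 2) at t[11].

11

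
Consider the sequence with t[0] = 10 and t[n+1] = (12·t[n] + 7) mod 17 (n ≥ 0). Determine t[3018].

7

t[0] = 10, t[1] = 8, t[2] = 1, t[3] = 2, t[4] = 14, t[5] = 5, t[6] = 16, t[7] = 12, t[8] = 15, t[9] = 0, t[10] = 7, t[11] = 6, t[12] = 11, t[13] = 3, t[14] = 9, t[15] = 13, t[16] = 10.
The sequence repeats with period 16.
(3018 - 0) mod 16 = 10, so t[3018] = t[10] = 7.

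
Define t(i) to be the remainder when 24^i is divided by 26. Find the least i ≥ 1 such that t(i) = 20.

5

Computing terms: t(0) = 1,  t(1) = 24,  t(2) = 4,  t(3) = 18,  t(4) = 16,  t(5) = 20,  t(6) = 12,  t(7) = 2,  t(8) = 22,  t(9) = 8,  t(10) = 10,  t(11) = 6,  t(12) = 14,  t(13) = 24.
Since t(13) = t(1) = 24, the sequence is eventually periodic: after a pre-period of length 1 it cycles with period 12.
The value 20 first appears (with i ≥ 1) at t(5).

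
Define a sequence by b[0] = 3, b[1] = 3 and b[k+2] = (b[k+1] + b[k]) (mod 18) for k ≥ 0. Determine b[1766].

12

Computing terms: b[0] = 3, b[1] = 3, b[2] = 6, b[3] = 9, b[4] = 15, b[5] = 6, b[6] = 3, b[7] = 9, b[8] = 12, b[9] = 3, b[10] = 15, b[11] = 0, b[12] = 15, b[13] = 15, b[14] = 12, b[15] = 9, b[16] = 3, b[17] = 12, b[18] = 15, b[19] = 9, b[20] = 6, b[21] = 15, b[22] = 3, b[23] = 0, b[24] = 3, b[25] = 3.
Since (b[24], b[25]) = (b[0], b[1]) = (3, 3) (two consecutive terms determine the rest), the sequence is periodic with period 24.
So b[1766] = b[0 + ((1766-0) mod 24)] = b[14] = 12.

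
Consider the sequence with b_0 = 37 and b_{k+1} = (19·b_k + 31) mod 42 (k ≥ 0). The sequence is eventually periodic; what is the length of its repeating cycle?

6

b_0 = 37,  b_1 = 20,  b_2 = 33,  b_3 = 28,  b_4 = 17,  b_5 = 18,  b_6 = 37.
The sequence repeats with period 6.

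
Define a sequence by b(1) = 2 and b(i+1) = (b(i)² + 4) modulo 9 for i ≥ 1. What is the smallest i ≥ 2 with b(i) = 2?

4

Listing terms: b(1) = 2; b(2) = 8; b(3) = 5; b(4) = 2.
The sequence repeats with period 3.
The value 2 next appears (with i ≥ 2) at b(4).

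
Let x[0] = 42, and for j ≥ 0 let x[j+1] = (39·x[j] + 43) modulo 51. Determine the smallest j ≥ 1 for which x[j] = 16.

x[0] = 42; x[1] = 49; x[2] = 16; x[3] = 4; x[4] = 46; x[5] = 1; x[6] = 31; x[7] = 28; x[8] = 13; x[9] = 40; x[10] = 22; x[11] = 34; x[12] = 43; x[13] = 37; x[14] = 7; x[15] = 10; x[16] = 25; x[17] = 49.
Since x[17] = x[1] = 49, the sequence is eventually periodic: after a pre-period of length 1 it cycles with period 16.
The value 16 first appears (with j ≥ 1) at x[2].

2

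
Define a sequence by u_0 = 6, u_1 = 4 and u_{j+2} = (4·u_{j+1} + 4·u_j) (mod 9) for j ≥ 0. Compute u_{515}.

u_0 = 6; u_1 = 4; u_2 = 4; u_3 = 5; u_4 = 0; u_5 = 2; u_6 = 8; u_7 = 4; u_8 = 3; u_9 = 1; u_{10} = 7; u_{11} = 5; u_{12} = 3; u_{13} = 5; u_{14} = 5; u_{15} = 4; u_{16} = 0; u_{17} = 7; u_{18} = 1; u_{19} = 5; u_{20} = 6; u_{21} = 8; u_{22} = 2; u_{23} = 4; u_{24} = 6; u_{25} = 4.
Since (u_{24}, u_{25}) = (u_0, u_1) = (6, 4) (two consecutive terms determine the rest), the sequence is periodic with period 24.
(515 - 0) mod 24 = 11, so u_{515} = u_{11} = 5.

5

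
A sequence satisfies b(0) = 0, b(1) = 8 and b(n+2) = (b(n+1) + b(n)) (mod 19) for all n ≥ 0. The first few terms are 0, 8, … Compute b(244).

Listing terms: b(0) = 0; b(1) = 8; b(2) = 8; b(3) = 16; b(4) = 5; b(5) = 2; b(6) = 7; b(7) = 9; b(8) = 16; b(9) = 6; b(10) = 3; b(11) = 9; b(12) = 12; b(13) = 2; b(14) = 14; b(15) = 16; b(16) = 11; b(17) = 8; b(18) = 0; b(19) = 8.
The sequence repeats with period 18.
(244 - 0) mod 18 = 10, so b(244) = b(10) = 3.

3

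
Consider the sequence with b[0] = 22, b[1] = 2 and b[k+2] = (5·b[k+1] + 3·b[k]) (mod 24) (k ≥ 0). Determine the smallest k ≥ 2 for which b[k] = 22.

Computing terms: b[0] = 22, b[1] = 2, b[2] = 4, b[3] = 2, b[4] = 22, b[5] = 20, b[6] = 22, b[7] = 2.
The sequence repeats with period 6.
The value 22 first appears (with k ≥ 2) at b[4].

4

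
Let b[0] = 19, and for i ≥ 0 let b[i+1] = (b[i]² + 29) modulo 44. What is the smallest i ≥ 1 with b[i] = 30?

b[0] = 19, b[1] = 38, b[2] = 21, b[3] = 30, b[4] = 5, b[5] = 10, b[6] = 41, b[7] = 38.
Since b[7] = b[1] = 38, the sequence is eventually periodic: after a pre-period of length 1 it cycles with period 6.
The value 30 first appears (with i ≥ 1) at b[3].

3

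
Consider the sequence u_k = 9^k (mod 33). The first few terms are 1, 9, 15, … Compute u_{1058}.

3

We have u_0 = 1, u_1 = 9, u_2 = 15, u_3 = 3, u_4 = 27, u_5 = 12, u_6 = 9.
Since u_6 = u_1 = 9, the sequence is eventually periodic: after a pre-period of length 1 it cycles with period 5.
For k ≥ 1, u_k depends only on (k - 1) mod 5. (1058 - 1) mod 5 = 2, so u_{1058} = u_3 = 3.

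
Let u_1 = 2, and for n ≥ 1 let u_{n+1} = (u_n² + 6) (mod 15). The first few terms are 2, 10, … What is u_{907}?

We have u_1 = 2; u_2 = 10; u_3 = 1; u_4 = 7; u_5 = 10.
Since u_5 = u_2 = 10, the sequence is eventually periodic: after a pre-period of length 1 it cycles with period 3.
For n ≥ 2, u_n depends only on (n - 2) mod 3. (907 - 2) mod 3 = 2, so u_{907} = u_4 = 7.

7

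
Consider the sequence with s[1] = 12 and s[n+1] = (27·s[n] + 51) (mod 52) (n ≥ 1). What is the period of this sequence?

s[1] = 12, s[2] = 11, s[3] = 36, s[4] = 35, s[5] = 8, s[6] = 7, s[7] = 32, s[8] = 31, s[9] = 4, s[10] = 3, s[11] = 28, s[12] = 27, s[13] = 0, s[14] = 51, s[15] = 24, s[16] = 23, s[17] = 48, s[18] = 47, s[19] = 20, s[20] = 19, s[21] = 44, s[22] = 43, s[23] = 16, s[24] = 15, s[25] = 40, s[26] = 39, s[27] = 12.
The sequence repeats with period 26.

26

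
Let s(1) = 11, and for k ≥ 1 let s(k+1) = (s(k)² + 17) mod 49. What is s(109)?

Listing terms: s(1) = 11,  s(2) = 40,  s(3) = 0,  s(4) = 17,  s(5) = 12,  s(6) = 14,  s(7) = 17.
Since s(7) = s(4) = 17, the sequence is eventually periodic: after a pre-period of length 3 it cycles with period 3.
For k ≥ 4, s(k) depends only on (k - 4) mod 3. (109 - 4) mod 3 = 0, so s(109) = s(4) = 17.

17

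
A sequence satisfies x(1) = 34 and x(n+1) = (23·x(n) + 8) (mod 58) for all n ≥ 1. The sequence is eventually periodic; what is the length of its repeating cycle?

7

Computing terms: x(1) = 34, x(2) = 36, x(3) = 24, x(4) = 38, x(5) = 12, x(6) = 52, x(7) = 44, x(8) = 34.
The sequence repeats with period 7.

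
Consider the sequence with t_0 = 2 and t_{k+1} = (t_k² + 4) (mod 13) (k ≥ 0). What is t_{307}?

t_0 = 2,  t_1 = 8,  t_2 = 3,  t_3 = 0,  t_4 = 4,  t_5 = 7,  t_6 = 1,  t_7 = 5,  t_8 = 3.
Since t_8 = t_2 = 3, the sequence is eventually periodic: after a pre-period of length 2 it cycles with period 6.
For k ≥ 2, t_k depends only on (k - 2) mod 6. (307 - 2) mod 6 = 5, so t_{307} = t_7 = 5.

5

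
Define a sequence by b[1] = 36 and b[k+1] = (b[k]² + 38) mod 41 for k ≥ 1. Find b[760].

36

We have b[1] = 36,  b[2] = 22,  b[3] = 30,  b[4] = 36.
Since b[4] = b[1] = 36, the sequence is periodic with period 3.
(760 - 1) mod 3 = 0, so b[760] = b[1] = 36.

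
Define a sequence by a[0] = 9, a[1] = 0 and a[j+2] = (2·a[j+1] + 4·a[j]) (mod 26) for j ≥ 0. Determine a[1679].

2

We have a[0] = 9,  a[1] = 0,  a[2] = 10,  a[3] = 20,  a[4] = 2,  a[5] = 6,  a[6] = 20,  a[7] = 12,  a[8] = 0,  a[9] = 22,  a[10] = 18,  a[11] = 20,  a[12] = 8,  a[13] = 18,  a[14] = 16,  a[15] = 0,  a[16] = 12,  a[17] = 24,  a[18] = 18,  a[19] = 2,  a[20] = 24,  a[21] = 4,  a[22] = 0,  a[23] = 16,  a[24] = 6,  a[25] = 24,  a[26] = 20,  a[27] = 6,  a[28] = 14,  a[29] = 0,  a[30] = 4,  a[31] = 8,  a[32] = 6,  a[33] = 18,  a[34] = 8,  a[35] = 10,  a[36] = 0,  a[37] = 14,  a[38] = 2,  a[39] = 8,  a[40] = 24,  a[41] = 2,  a[42] = 22,  a[43] = 0,  a[44] = 10.
Since (a[43], a[44]) = (a[1], a[2]) = (0, 10) (two consecutive terms determine the rest), the sequence is eventually periodic: after a pre-period of length 1 it cycles with period 42.
For j ≥ 1, a[j] depends only on (j - 1) mod 42. (1679 - 1) mod 42 = 40, so a[1679] = a[41] = 2.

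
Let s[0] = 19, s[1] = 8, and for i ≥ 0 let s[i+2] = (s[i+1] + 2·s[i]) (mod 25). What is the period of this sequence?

Listing terms: s[0] = 19,  s[1] = 8,  s[2] = 21,  s[3] = 12,  s[4] = 4,  s[5] = 3,  s[6] = 11,  s[7] = 17,  s[8] = 14,  s[9] = 23,  s[10] = 1,  s[11] = 22,  s[12] = 24,  s[13] = 18,  s[14] = 16,  s[15] = 2,  s[16] = 9,  s[17] = 13,  s[18] = 6,  s[19] = 7,  s[20] = 19,  s[21] = 8.
Since (s[20], s[21]) = (s[0], s[1]) = (19, 8) (two consecutive terms determine the rest), the sequence is periodic with period 20.

20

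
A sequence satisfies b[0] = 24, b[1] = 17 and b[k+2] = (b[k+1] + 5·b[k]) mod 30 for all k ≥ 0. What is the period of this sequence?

b[0] = 24,  b[1] = 17,  b[2] = 17,  b[3] = 12,  b[4] = 7,  b[5] = 7,  b[6] = 12,  b[7] = 17,  b[8] = 17.
Since (b[7], b[8]) = (b[1], b[2]) = (17, 17) (two consecutive terms determine the rest), the sequence is eventually periodic: after a pre-period of length 1 it cycles with period 6.

6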